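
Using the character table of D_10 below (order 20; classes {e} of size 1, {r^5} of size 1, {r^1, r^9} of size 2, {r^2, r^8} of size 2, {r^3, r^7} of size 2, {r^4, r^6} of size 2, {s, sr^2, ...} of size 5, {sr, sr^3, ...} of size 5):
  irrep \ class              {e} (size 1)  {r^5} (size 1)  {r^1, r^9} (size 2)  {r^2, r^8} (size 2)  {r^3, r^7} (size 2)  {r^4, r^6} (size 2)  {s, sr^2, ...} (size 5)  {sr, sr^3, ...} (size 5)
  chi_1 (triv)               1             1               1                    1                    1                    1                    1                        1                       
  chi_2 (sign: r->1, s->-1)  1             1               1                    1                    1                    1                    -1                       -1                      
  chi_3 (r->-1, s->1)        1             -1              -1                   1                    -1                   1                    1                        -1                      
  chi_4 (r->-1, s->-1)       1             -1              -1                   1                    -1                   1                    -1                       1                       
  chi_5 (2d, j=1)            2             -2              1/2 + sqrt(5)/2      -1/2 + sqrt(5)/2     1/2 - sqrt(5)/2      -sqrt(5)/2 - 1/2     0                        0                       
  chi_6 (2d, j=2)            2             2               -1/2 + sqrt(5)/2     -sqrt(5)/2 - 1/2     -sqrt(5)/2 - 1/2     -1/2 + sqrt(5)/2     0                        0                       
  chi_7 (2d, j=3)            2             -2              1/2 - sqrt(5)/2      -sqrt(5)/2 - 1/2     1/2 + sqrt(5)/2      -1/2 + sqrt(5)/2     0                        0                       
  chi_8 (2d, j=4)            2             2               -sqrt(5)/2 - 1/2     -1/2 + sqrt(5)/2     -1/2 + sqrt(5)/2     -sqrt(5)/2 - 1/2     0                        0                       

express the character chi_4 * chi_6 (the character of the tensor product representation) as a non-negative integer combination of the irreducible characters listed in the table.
chi_4 tensor chi_6 = chi_7 (all other irreducibles have multiplicity 0).

Derivation: The character of a tensor product is the pointwise product (chi_4 * chi_6)(C) = chi_4(C) * chi_6(C):
  {e}: (1)*(2), {r^5}: (-1)*(2), {r^1, r^9}: (-1)*(-1/2 + sqrt(5)/2), {r^2, r^8}: (1)*(-sqrt(5)/2 - 1/2), {r^3, r^7}: (-1)*(-sqrt(5)/2 - 1/2), {r^4, r^6}: (1)*(-1/2 + sqrt(5)/2), {s, sr^2, ...}: (-1)*(0), {sr, sr^3, ...}: (1)*(0)
so (chi_4 * chi_6) takes values
  {e} -> 2, {r^5} -> -2, {r^1, r^9} -> 1/2 - sqrt(5)/2, {r^2, r^8} -> -sqrt(5)/2 - 1/2, {r^3, r^7} -> 1/2 + sqrt(5)/2, {r^4, r^6} -> -1/2 + sqrt(5)/2, {s, sr^2, ...} -> 0, {sr, sr^3, ...} -> 0.
Now take the inner product of this character with each irreducible chi from the table, <chi_4*chi_6, chi> = (1/20) sum_C |C| (chi_4*chi_6)(C) conj(chi(C)):
  <chi_4*chi_6, chi_1> = (1/20)[1*(2)*conj(1) + 1*(-2)*conj(1) + 2*(1/2 - sqrt(5)/2)*conj(1) + 2*(-sqrt(5)/2 - 1/2)*conj(1) + 2*(1/2 + sqrt(5)/2)*conj(1) + 2*(-1/2 + sqrt(5)/2)*conj(1) + 5*(0)*conj(1) + 5*(0)*conj(1)]
      = (1/20)[(2) + (-2) + (1 - sqrt(5)) + (-sqrt(5) - 1) + (1 + sqrt(5)) + (-1 + sqrt(5)) + (0) + (0)] = 0/20 = 0
  <chi_4*chi_6, chi_2> = (1/20)[1*(2)*conj(1) + 1*(-2)*conj(1) + 2*(1/2 - sqrt(5)/2)*conj(1) + 2*(-sqrt(5)/2 - 1/2)*conj(1) + 2*(1/2 + sqrt(5)/2)*conj(1) + 2*(-1/2 + sqrt(5)/2)*conj(1) + 5*(0)*conj(-1) + 5*(0)*conj(-1)]
      = (1/20)[(2) + (-2) + (1 - sqrt(5)) + (-sqrt(5) - 1) + (1 + sqrt(5)) + (-1 + sqrt(5)) + (0) + (0)] = 0/20 = 0
  <chi_4*chi_6, chi_3> = (1/20)[1*(2)*conj(1) + 1*(-2)*conj(-1) + 2*(1/2 - sqrt(5)/2)*conj(-1) + 2*(-sqrt(5)/2 - 1/2)*conj(1) + 2*(1/2 + sqrt(5)/2)*conj(-1) + 2*(-1/2 + sqrt(5)/2)*conj(1) + 5*(0)*conj(1) + 5*(0)*conj(-1)]
      = (1/20)[(2) + (2) + (-1 + sqrt(5)) + (-sqrt(5) - 1) + (-sqrt(5) - 1) + (-1 + sqrt(5)) + (0) + (0)] = 0/20 = 0
  <chi_4*chi_6, chi_4> = (1/20)[1*(2)*conj(1) + 1*(-2)*conj(-1) + 2*(1/2 - sqrt(5)/2)*conj(-1) + 2*(-sqrt(5)/2 - 1/2)*conj(1) + 2*(1/2 + sqrt(5)/2)*conj(-1) + 2*(-1/2 + sqrt(5)/2)*conj(1) + 5*(0)*conj(-1) + 5*(0)*conj(1)]
      = (1/20)[(2) + (2) + (-1 + sqrt(5)) + (-sqrt(5) - 1) + (-sqrt(5) - 1) + (-1 + sqrt(5)) + (0) + (0)] = 0/20 = 0
  <chi_4*chi_6, chi_5> = (1/20)[1*(2)*conj(2) + 1*(-2)*conj(-2) + 2*(1/2 - sqrt(5)/2)*conj(1/2 + sqrt(5)/2) + 2*(-sqrt(5)/2 - 1/2)*conj(-1/2 + sqrt(5)/2) + 2*(1/2 + sqrt(5)/2)*conj(1/2 - sqrt(5)/2) + 2*(-1/2 + sqrt(5)/2)*conj(-sqrt(5)/2 - 1/2) + 5*(0)*conj(0) + 5*(0)*conj(0)]
      = (1/20)[(4) + (4) + (-2) + (-2) + (-2) + (-2) + (0) + (0)] = 0/20 = 0
  <chi_4*chi_6, chi_6> = (1/20)[1*(2)*conj(2) + 1*(-2)*conj(2) + 2*(1/2 - sqrt(5)/2)*conj(-1/2 + sqrt(5)/2) + 2*(-sqrt(5)/2 - 1/2)*conj(-sqrt(5)/2 - 1/2) + 2*(1/2 + sqrt(5)/2)*conj(-sqrt(5)/2 - 1/2) + 2*(-1/2 + sqrt(5)/2)*conj(-1/2 + sqrt(5)/2) + 5*(0)*conj(0) + 5*(0)*conj(0)]
      = (1/20)[(4) + (-4) + (-3 + sqrt(5)) + (sqrt(5) + 3) + (-3 - sqrt(5)) + (3 - sqrt(5)) + (0) + (0)] = 0/20 = 0
  <chi_4*chi_6, chi_7> = (1/20)[1*(2)*conj(2) + 1*(-2)*conj(-2) + 2*(1/2 - sqrt(5)/2)*conj(1/2 - sqrt(5)/2) + 2*(-sqrt(5)/2 - 1/2)*conj(-sqrt(5)/2 - 1/2) + 2*(1/2 + sqrt(5)/2)*conj(1/2 + sqrt(5)/2) + 2*(-1/2 + sqrt(5)/2)*conj(-1/2 + sqrt(5)/2) + 5*(0)*conj(0) + 5*(0)*conj(0)]
      = (1/20)[(4) + (4) + (3 - sqrt(5)) + (sqrt(5) + 3) + (sqrt(5) + 3) + (3 - sqrt(5)) + (0) + (0)] = 20/20 = 1
  <chi_4*chi_6, chi_8> = (1/20)[1*(2)*conj(2) + 1*(-2)*conj(2) + 2*(1/2 - sqrt(5)/2)*conj(-sqrt(5)/2 - 1/2) + 2*(-sqrt(5)/2 - 1/2)*conj(-1/2 + sqrt(5)/2) + 2*(1/2 + sqrt(5)/2)*conj(-1/2 + sqrt(5)/2) + 2*(-1/2 + sqrt(5)/2)*conj(-sqrt(5)/2 - 1/2) + 5*(0)*conj(0) + 5*(0)*conj(0)]
      = (1/20)[(4) + (-4) + (2) + (-2) + (2) + (-2) + (0) + (0)] = 0/20 = 0
Hence the multiplicities are chi_7: 1. Dimension check: dim(chi_4)*dim(chi_6) = 1*2 = 2 and sum (mult * dim) = 1*2 = 2.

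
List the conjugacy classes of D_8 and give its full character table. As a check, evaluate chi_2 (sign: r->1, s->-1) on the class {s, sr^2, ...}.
Conjugacy classes: {e} of size 1, {r^4} of size 1, {r^1, r^7} of size 2, {r^2, r^6} of size 2, {r^3, r^5} of size 2, {s, sr^2, ...} of size 4, {sr, sr^3, ...} of size 4.
Character table:
  irrep \ class              {e} (size 1)  {r^4} (size 1)  {r^1, r^7} (size 2)  {r^2, r^6} (size 2)  {r^3, r^5} (size 2)  {s, sr^2, ...} (size 4)  {sr, sr^3, ...} (size 4)
  chi_1 (triv)               1             1               1                    1                    1                    1                        1                       
  chi_2 (sign: r->1, s->-1)  1             1               1                    1                    1                    -1                       -1                      
  chi_3 (r->-1, s->1)        1             1               -1                   1                    -1                   1                        -1                      
  chi_4 (r->-1, s->-1)       1             1               -1                   1                    -1                   -1                       1                       
  chi_5 (2d, j=1)            2             -2              sqrt(2)              0                    -sqrt(2)             0                        0                       
  chi_6 (2d, j=2)            2             2               0                    -2                   0                    0                        0                       
  chi_7 (2d, j=3)            2             -2              -sqrt(2)             0                    sqrt(2)              0                        0                       

Spot check: chi_2 (sign: r->1, s->-1) on {s, sr^2, ...} = -1.

Explanation: D_8 has order 2*8 = 16 with 7 conjugacy classes, hence 7 irreducibles. Sum of squared dims 1 + 1 + 1 + 1 + 4 + 4 + 4 = 16 = |G|. Linear characters come from the abelianisation; the 2-dimensional irreps have character r^k -> 2*cos(2*pi*j*k/8), reflections -> 0.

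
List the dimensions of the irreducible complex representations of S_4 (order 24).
Dimensions: 1, 1, 2, 3, 3

Why: There are 5 irreducibles (= number of conjugacy classes). Their dimensions d_i satisfy sum d_i^2 = |G| = 24: 1 + 1 + 4 + 9 + 9 = 24.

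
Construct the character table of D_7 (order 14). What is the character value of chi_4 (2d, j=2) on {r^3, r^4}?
Conjugacy classes: {e} of size 1, {r^1, r^6} of size 2, {r^2, r^5} of size 2, {r^3, r^4} of size 2, {s, sr, ..., sr^6} of size 7.
Character table:
  irrep \ class              {e} (size 1)  {r^1, r^6} (size 2)  {r^2, r^5} (size 2)  {r^3, r^4} (size 2)  {s, sr, ..., sr^6} (size 7)
  chi_1 (triv)               1             1                    1                    1                    1                          
  chi_2 (sign: r->1, s->-1)  1             1                    1                    1                    -1                         
  chi_3 (2d, j=1)            2             2*cos(2*pi/7)        -2*cos(3*pi/7)       -2*cos(pi/7)         0                          
  chi_4 (2d, j=2)            2             -2*cos(3*pi/7)       -2*cos(pi/7)         2*cos(2*pi/7)        0                          
  chi_5 (2d, j=3)            2             -2*cos(pi/7)         2*cos(2*pi/7)        -2*cos(3*pi/7)       0                          

Spot check: chi_4 (2d, j=2) on {r^3, r^4} = 2*cos(2*pi/7).

Working: D_7 has order 2*7 = 14 with 5 conjugacy classes, hence 5 irreducibles. Sum of squared dims 1 + 1 + 4 + 4 + 4 = 14 = |G|. Linear characters come from the abelianisation; the 2-dimensional irreps have character r^k -> 2*cos(2*pi*j*k/7), reflections -> 0.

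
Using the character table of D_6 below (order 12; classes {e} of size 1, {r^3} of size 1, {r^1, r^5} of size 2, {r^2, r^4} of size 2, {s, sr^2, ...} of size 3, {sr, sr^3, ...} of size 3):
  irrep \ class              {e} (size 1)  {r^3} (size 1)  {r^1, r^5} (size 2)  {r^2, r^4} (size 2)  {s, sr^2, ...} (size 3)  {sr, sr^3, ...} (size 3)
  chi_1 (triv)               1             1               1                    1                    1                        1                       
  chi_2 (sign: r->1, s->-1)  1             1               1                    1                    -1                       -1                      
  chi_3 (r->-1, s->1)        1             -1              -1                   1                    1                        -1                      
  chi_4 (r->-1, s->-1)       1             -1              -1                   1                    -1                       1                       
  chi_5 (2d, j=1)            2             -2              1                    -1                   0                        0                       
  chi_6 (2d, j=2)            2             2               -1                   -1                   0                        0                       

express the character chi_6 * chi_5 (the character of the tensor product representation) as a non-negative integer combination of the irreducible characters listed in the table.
chi_6 tensor chi_5 = chi_3 + chi_4 + chi_5 (all other irreducibles have multiplicity 0).

Why: The character of a tensor product is the pointwise product (chi_6 * chi_5)(C) = chi_6(C) * chi_5(C):
  {e}: (2)*(2), {r^3}: (2)*(-2), {r^1, r^5}: (-1)*(1), {r^2, r^4}: (-1)*(-1), {s, sr^2, ...}: (0)*(0), {sr, sr^3, ...}: (0)*(0)
so (chi_6 * chi_5) takes values
  {e} -> 4, {r^3} -> -4, {r^1, r^5} -> -1, {r^2, r^4} -> 1, {s, sr^2, ...} -> 0, {sr, sr^3, ...} -> 0.
Now take the inner product of this character with each irreducible chi from the table, <chi_6*chi_5, chi> = (1/12) sum_C |C| (chi_6*chi_5)(C) conj(chi(C)):
  <chi_6*chi_5, chi_1> = (1/12)[1*(4)*conj(1) + 1*(-4)*conj(1) + 2*(-1)*conj(1) + 2*(1)*conj(1) + 3*(0)*conj(1) + 3*(0)*conj(1)]
      = (1/12)[(4) + (-4) + (-2) + (2) + (0) + (0)] = 0/12 = 0
  <chi_6*chi_5, chi_2> = (1/12)[1*(4)*conj(1) + 1*(-4)*conj(1) + 2*(-1)*conj(1) + 2*(1)*conj(1) + 3*(0)*conj(-1) + 3*(0)*conj(-1)]
      = (1/12)[(4) + (-4) + (-2) + (2) + (0) + (0)] = 0/12 = 0
  <chi_6*chi_5, chi_3> = (1/12)[1*(4)*conj(1) + 1*(-4)*conj(-1) + 2*(-1)*conj(-1) + 2*(1)*conj(1) + 3*(0)*conj(1) + 3*(0)*conj(-1)]
      = (1/12)[(4) + (4) + (2) + (2) + (0) + (0)] = 12/12 = 1
  <chi_6*chi_5, chi_4> = (1/12)[1*(4)*conj(1) + 1*(-4)*conj(-1) + 2*(-1)*conj(-1) + 2*(1)*conj(1) + 3*(0)*conj(-1) + 3*(0)*conj(1)]
      = (1/12)[(4) + (4) + (2) + (2) + (0) + (0)] = 12/12 = 1
  <chi_6*chi_5, chi_5> = (1/12)[1*(4)*conj(2) + 1*(-4)*conj(-2) + 2*(-1)*conj(1) + 2*(1)*conj(-1) + 3*(0)*conj(0) + 3*(0)*conj(0)]
      = (1/12)[(8) + (8) + (-2) + (-2) + (0) + (0)] = 12/12 = 1
  <chi_6*chi_5, chi_6> = (1/12)[1*(4)*conj(2) + 1*(-4)*conj(2) + 2*(-1)*conj(-1) + 2*(1)*conj(-1) + 3*(0)*conj(0) + 3*(0)*conj(0)]
      = (1/12)[(8) + (-8) + (2) + (-2) + (0) + (0)] = 0/12 = 0
Hence the multiplicities are chi_3: 1, chi_4: 1, chi_5: 1. Dimension check: dim(chi_6)*dim(chi_5) = 2*2 = 4 and sum (mult * dim) = 1*1 + 1*1 + 1*2 = 4.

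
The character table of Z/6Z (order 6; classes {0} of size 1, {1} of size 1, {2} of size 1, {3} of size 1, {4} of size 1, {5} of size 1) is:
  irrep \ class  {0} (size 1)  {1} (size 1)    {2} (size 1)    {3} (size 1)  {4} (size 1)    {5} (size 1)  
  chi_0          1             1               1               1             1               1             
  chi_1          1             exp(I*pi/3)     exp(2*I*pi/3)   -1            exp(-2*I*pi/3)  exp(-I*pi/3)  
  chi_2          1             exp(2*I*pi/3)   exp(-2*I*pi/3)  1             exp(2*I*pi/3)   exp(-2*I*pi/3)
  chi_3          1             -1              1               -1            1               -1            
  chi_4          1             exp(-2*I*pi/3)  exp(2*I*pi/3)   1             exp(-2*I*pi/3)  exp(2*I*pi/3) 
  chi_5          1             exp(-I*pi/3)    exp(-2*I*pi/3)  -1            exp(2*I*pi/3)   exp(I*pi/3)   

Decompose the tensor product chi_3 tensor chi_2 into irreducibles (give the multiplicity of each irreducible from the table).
chi_3 tensor chi_2 = chi_5 (all other irreducibles have multiplicity 0).

Details: The character of a tensor product is the pointwise product (chi_3 * chi_2)(C) = chi_3(C) * chi_2(C):
  {0}: (1)*(1), {1}: (-1)*(exp(2*I*pi/3)), {2}: (1)*(exp(-2*I*pi/3)), {3}: (-1)*(1), {4}: (1)*(exp(2*I*pi/3)), {5}: (-1)*(exp(-2*I*pi/3))
so (chi_3 * chi_2) takes values
  {0} -> 1, {1} -> -exp(2*I*pi/3), {2} -> exp(-2*I*pi/3), {3} -> -1, {4} -> exp(2*I*pi/3), {5} -> -exp(-2*I*pi/3).
Now take the inner product of this character with each irreducible chi from the table, <chi_3*chi_2, chi> = (1/6) sum_C |C| (chi_3*chi_2)(C) conj(chi(C)):
  <chi_3*chi_2, chi_0> = (1/6)[1*(1)*conj(1) + 1*(-exp(2*I*pi/3))*conj(1) + 1*(exp(-2*I*pi/3))*conj(1) + 1*(-1)*conj(1) + 1*(exp(2*I*pi/3))*conj(1) + 1*(-exp(-2*I*pi/3))*conj(1)]
      = (1/6)[(1) + (-exp(2*I*pi/3)) + (exp(-2*I*pi/3)) + (-1) + (exp(2*I*pi/3)) + (-exp(-2*I*pi/3))] = 0/6 = 0
  <chi_3*chi_2, chi_1> = (1/6)[1*(1)*conj(1) + 1*(-exp(2*I*pi/3))*conj(exp(I*pi/3)) + 1*(exp(-2*I*pi/3))*conj(exp(2*I*pi/3)) + 1*(-1)*conj(-1) + 1*(exp(2*I*pi/3))*conj(exp(-2*I*pi/3)) + 1*(-exp(-2*I*pi/3))*conj(exp(-I*pi/3))]
      = (1/6)[(1) + (-exp(I*pi/3)) + (exp(2*I*pi/3)) + (1) + (exp(-2*I*pi/3)) + (-exp(-I*pi/3))] = 0/6 = 0
  <chi_3*chi_2, chi_2> = (1/6)[1*(1)*conj(1) + 1*(-exp(2*I*pi/3))*conj(exp(2*I*pi/3)) + 1*(exp(-2*I*pi/3))*conj(exp(-2*I*pi/3)) + 1*(-1)*conj(1) + 1*(exp(2*I*pi/3))*conj(exp(2*I*pi/3)) + 1*(-exp(-2*I*pi/3))*conj(exp(-2*I*pi/3))]
      = (1/6)[(1) + (-1) + (1) + (-1) + (1) + (-1)] = 0/6 = 0
  <chi_3*chi_2, chi_3> = (1/6)[1*(1)*conj(1) + 1*(-exp(2*I*pi/3))*conj(-1) + 1*(exp(-2*I*pi/3))*conj(1) + 1*(-1)*conj(-1) + 1*(exp(2*I*pi/3))*conj(1) + 1*(-exp(-2*I*pi/3))*conj(-1)]
      = (1/6)[(1) + (exp(2*I*pi/3)) + (exp(-2*I*pi/3)) + (1) + (exp(2*I*pi/3)) + (exp(-2*I*pi/3))] = 0/6 = 0
  <chi_3*chi_2, chi_4> = (1/6)[1*(1)*conj(1) + 1*(-exp(2*I*pi/3))*conj(exp(-2*I*pi/3)) + 1*(exp(-2*I*pi/3))*conj(exp(2*I*pi/3)) + 1*(-1)*conj(1) + 1*(exp(2*I*pi/3))*conj(exp(-2*I*pi/3)) + 1*(-exp(-2*I*pi/3))*conj(exp(2*I*pi/3))]
      = (1/6)[(1) + (-exp(-2*I*pi/3)) + (exp(2*I*pi/3)) + (-1) + (exp(-2*I*pi/3)) + (-exp(2*I*pi/3))] = 0/6 = 0
  <chi_3*chi_2, chi_5> = (1/6)[1*(1)*conj(1) + 1*(-exp(2*I*pi/3))*conj(exp(-I*pi/3)) + 1*(exp(-2*I*pi/3))*conj(exp(-2*I*pi/3)) + 1*(-1)*conj(-1) + 1*(exp(2*I*pi/3))*conj(exp(2*I*pi/3)) + 1*(-exp(-2*I*pi/3))*conj(exp(I*pi/3))]
      = (1/6)[(1) + (1) + (1) + (1) + (1) + (1)] = 6/6 = 1
(Exp terms are combined using exp(i*s)*conj(exp(i*t)) = exp(i*(s-t)), and sums of them are collapsed using the identity that for every m > 1 the m distinct m-th roots of unity sum to 0, e.g. 1 + exp(2*I*pi/3) + exp(-2*I*pi/3) = 0.)
Hence the multiplicities are chi_5: 1. Dimension check: dim(chi_3)*dim(chi_2) = 1*1 = 1 and sum (mult * dim) = 1*1 = 1.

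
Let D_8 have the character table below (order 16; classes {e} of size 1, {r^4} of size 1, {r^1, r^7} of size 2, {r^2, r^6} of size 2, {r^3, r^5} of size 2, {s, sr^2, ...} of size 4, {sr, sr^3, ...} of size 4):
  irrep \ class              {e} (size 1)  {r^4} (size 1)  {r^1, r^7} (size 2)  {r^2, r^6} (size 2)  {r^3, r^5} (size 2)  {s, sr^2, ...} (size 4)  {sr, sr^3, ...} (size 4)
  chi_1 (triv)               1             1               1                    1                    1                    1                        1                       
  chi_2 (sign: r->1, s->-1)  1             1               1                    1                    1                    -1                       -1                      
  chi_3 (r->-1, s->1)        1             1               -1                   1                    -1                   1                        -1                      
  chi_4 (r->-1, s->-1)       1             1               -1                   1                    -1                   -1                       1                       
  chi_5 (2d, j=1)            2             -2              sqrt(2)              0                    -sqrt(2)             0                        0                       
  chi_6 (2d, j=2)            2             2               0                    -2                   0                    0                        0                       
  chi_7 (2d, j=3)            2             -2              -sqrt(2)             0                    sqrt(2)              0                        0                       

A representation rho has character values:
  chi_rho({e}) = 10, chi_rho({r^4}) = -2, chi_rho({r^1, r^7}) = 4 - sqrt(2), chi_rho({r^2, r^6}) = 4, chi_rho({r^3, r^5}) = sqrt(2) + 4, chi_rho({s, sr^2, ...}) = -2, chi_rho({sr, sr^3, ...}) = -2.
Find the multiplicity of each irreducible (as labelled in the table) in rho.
Multiplicities: chi_1: 1, chi_2: 3, chi_3: 0, chi_4: 0, chi_5: 1, chi_6: 0, chi_7: 2.

Explanation: Use <chi_rho, chi> = (1/|G|) sum_C |C| * chi_rho(C) * conj(chi(C)) with |G| = 16 for each irreducible chi in the table:
  <chi_rho, chi_1> = (1/16)[1*(10)*conj(1) + 1*(-2)*conj(1) + 2*(4 - sqrt(2))*conj(1) + 2*(4)*conj(1) + 2*(sqrt(2) + 4)*conj(1) + 4*(-2)*conj(1) + 4*(-2)*conj(1)]
      = (1/16)[(10) + (-2) + (8 - 2*sqrt(2)) + (8) + (2*sqrt(2) + 8) + (-8) + (-8)] = 16/16 = 1
  <chi_rho, chi_2> = (1/16)[1*(10)*conj(1) + 1*(-2)*conj(1) + 2*(4 - sqrt(2))*conj(1) + 2*(4)*conj(1) + 2*(sqrt(2) + 4)*conj(1) + 4*(-2)*conj(-1) + 4*(-2)*conj(-1)]
      = (1/16)[(10) + (-2) + (8 - 2*sqrt(2)) + (8) + (2*sqrt(2) + 8) + (8) + (8)] = 48/16 = 3
  <chi_rho, chi_3> = (1/16)[1*(10)*conj(1) + 1*(-2)*conj(1) + 2*(4 - sqrt(2))*conj(-1) + 2*(4)*conj(1) + 2*(sqrt(2) + 4)*conj(-1) + 4*(-2)*conj(1) + 4*(-2)*conj(-1)]
      = (1/16)[(10) + (-2) + (-8 + 2*sqrt(2)) + (8) + (-8 - 2*sqrt(2)) + (-8) + (8)] = 0/16 = 0
  <chi_rho, chi_4> = (1/16)[1*(10)*conj(1) + 1*(-2)*conj(1) + 2*(4 - sqrt(2))*conj(-1) + 2*(4)*conj(1) + 2*(sqrt(2) + 4)*conj(-1) + 4*(-2)*conj(-1) + 4*(-2)*conj(1)]
      = (1/16)[(10) + (-2) + (-8 + 2*sqrt(2)) + (8) + (-8 - 2*sqrt(2)) + (8) + (-8)] = 0/16 = 0
  <chi_rho, chi_5> = (1/16)[1*(10)*conj(2) + 1*(-2)*conj(-2) + 2*(4 - sqrt(2))*conj(sqrt(2)) + 2*(4)*conj(0) + 2*(sqrt(2) + 4)*conj(-sqrt(2)) + 4*(-2)*conj(0) + 4*(-2)*conj(0)]
      = (1/16)[(20) + (4) + (-4 + 8*sqrt(2)) + (0) + (-8*sqrt(2) - 4) + (0) + (0)] = 16/16 = 1
  <chi_rho, chi_6> = (1/16)[1*(10)*conj(2) + 1*(-2)*conj(2) + 2*(4 - sqrt(2))*conj(0) + 2*(4)*conj(-2) + 2*(sqrt(2) + 4)*conj(0) + 4*(-2)*conj(0) + 4*(-2)*conj(0)]
      = (1/16)[(20) + (-4) + (0) + (-16) + (0) + (0) + (0)] = 0/16 = 0
  <chi_rho, chi_7> = (1/16)[1*(10)*conj(2) + 1*(-2)*conj(-2) + 2*(4 - sqrt(2))*conj(-sqrt(2)) + 2*(4)*conj(0) + 2*(sqrt(2) + 4)*conj(sqrt(2)) + 4*(-2)*conj(0) + 4*(-2)*conj(0)]
      = (1/16)[(20) + (4) + (4 - 8*sqrt(2)) + (0) + (4 + 8*sqrt(2)) + (0) + (0)] = 32/16 = 2
Dimension check: dim(rho) = sum (mult * dim) = 1*1 + 3*1 + 0*1 + 0*1 + 1*2 + 0*2 + 2*2 = 10 = chi_rho(e) = 10.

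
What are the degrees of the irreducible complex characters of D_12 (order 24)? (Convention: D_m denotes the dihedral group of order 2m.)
Dimensions: 1, 1, 1, 1, 2, 2, 2, 2, 2

Why: There are 9 irreducibles (= number of conjugacy classes). Their dimensions d_i satisfy sum d_i^2 = |G| = 24: 1 + 1 + 1 + 1 + 4 + 4 + 4 + 4 + 4 = 24.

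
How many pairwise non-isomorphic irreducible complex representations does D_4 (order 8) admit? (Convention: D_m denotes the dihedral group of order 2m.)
5

The number of irreducible complex representations of a finite group equals its number of conjugacy classes. D_4 has 5 conjugacy classes (n/2 + 3 for n even), so D_4 (order 8) has exactly 5 irreducible complex representations.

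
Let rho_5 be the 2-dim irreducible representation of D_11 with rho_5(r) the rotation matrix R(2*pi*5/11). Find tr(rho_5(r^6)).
chi_{rho_5}(r^6) = 2*cos(2*pi*5*6/11) = -2*cos(5*pi/11)

Details: rho_5(r^6) is rotation by angle 2*pi*5*6/11, whose trace is 2*cos(2*pi*5*6/11) = -2*cos(5*pi/11).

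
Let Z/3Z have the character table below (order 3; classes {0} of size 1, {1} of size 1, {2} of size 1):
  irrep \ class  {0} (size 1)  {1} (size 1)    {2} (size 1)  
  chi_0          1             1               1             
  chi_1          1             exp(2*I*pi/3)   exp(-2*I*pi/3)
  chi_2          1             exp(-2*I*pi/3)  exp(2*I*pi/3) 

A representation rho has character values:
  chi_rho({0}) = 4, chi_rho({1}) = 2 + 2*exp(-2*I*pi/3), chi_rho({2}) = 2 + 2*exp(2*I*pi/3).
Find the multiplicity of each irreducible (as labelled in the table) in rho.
Multiplicities: chi_0: 2, chi_1: 0, chi_2: 2.

Derivation: Use <chi_rho, chi> = (1/|G|) sum_C |C| * chi_rho(C) * conj(chi(C)) with |G| = 3 for each irreducible chi in the table:
  <chi_rho, chi_0> = (1/3)[1*(4)*conj(1) + 1*(2 + 2*exp(-2*I*pi/3))*conj(1) + 1*(2 + 2*exp(2*I*pi/3))*conj(1)]
      = (1/3)[(4) + (2 + 2*exp(-2*I*pi/3)) + (2 + 2*exp(2*I*pi/3))] = 6/3 = 2
  <chi_rho, chi_1> = (1/3)[1*(4)*conj(1) + 1*(2 + 2*exp(-2*I*pi/3))*conj(exp(2*I*pi/3)) + 1*(2 + 2*exp(2*I*pi/3))*conj(exp(-2*I*pi/3))]
      = (1/3)[(4) + (-2) + (-2)] = 0/3 = 0
  <chi_rho, chi_2> = (1/3)[1*(4)*conj(1) + 1*(2 + 2*exp(-2*I*pi/3))*conj(exp(-2*I*pi/3)) + 1*(2 + 2*exp(2*I*pi/3))*conj(exp(2*I*pi/3))]
      = (1/3)[(4) + (2 + 2*exp(2*I*pi/3)) + (2 + 2*exp(-2*I*pi/3))] = 6/3 = 2
(Exp terms are combined using exp(i*s)*conj(exp(i*t)) = exp(i*(s-t)), and sums of them are collapsed using the identity that for every m > 1 the m distinct m-th roots of unity sum to 0, e.g. 1 + exp(2*I*pi/3) + exp(-2*I*pi/3) = 0.)
Dimension check: dim(rho) = sum (mult * dim) = 2*1 + 0*1 + 2*1 = 4 = chi_rho(e) = 4.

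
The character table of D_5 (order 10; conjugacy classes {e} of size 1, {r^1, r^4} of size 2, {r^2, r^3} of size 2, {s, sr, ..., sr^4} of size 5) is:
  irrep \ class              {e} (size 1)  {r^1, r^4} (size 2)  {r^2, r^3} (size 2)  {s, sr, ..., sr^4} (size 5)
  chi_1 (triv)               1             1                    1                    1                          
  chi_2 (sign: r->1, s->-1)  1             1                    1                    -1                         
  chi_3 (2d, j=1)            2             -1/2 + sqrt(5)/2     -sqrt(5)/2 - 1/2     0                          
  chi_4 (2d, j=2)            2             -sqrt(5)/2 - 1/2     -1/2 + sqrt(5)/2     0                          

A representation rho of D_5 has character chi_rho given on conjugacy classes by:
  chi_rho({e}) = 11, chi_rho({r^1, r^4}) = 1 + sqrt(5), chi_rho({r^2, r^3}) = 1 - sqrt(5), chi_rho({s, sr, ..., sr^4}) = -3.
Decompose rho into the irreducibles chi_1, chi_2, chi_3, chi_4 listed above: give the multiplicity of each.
Multiplicities: chi_1: 0, chi_2: 3, chi_3: 3, chi_4: 1.

Explanation: Use <chi_rho, chi> = (1/|G|) sum_C |C| * chi_rho(C) * conj(chi(C)) with |G| = 10 for each irreducible chi in the table:
  <chi_rho, chi_1> = (1/10)[1*(11)*conj(1) + 2*(1 + sqrt(5))*conj(1) + 2*(1 - sqrt(5))*conj(1) + 5*(-3)*conj(1)]
      = (1/10)[(11) + (2 + 2*sqrt(5)) + (2 - 2*sqrt(5)) + (-15)] = 0/10 = 0
  <chi_rho, chi_2> = (1/10)[1*(11)*conj(1) + 2*(1 + sqrt(5))*conj(1) + 2*(1 - sqrt(5))*conj(1) + 5*(-3)*conj(-1)]
      = (1/10)[(11) + (2 + 2*sqrt(5)) + (2 - 2*sqrt(5)) + (15)] = 30/10 = 3
  <chi_rho, chi_3> = (1/10)[1*(11)*conj(2) + 2*(1 + sqrt(5))*conj(-1/2 + sqrt(5)/2) + 2*(1 - sqrt(5))*conj(-sqrt(5)/2 - 1/2) + 5*(-3)*conj(0)]
      = (1/10)[(22) + (4) + (4) + (0)] = 30/10 = 3
  <chi_rho, chi_4> = (1/10)[1*(11)*conj(2) + 2*(1 + sqrt(5))*conj(-sqrt(5)/2 - 1/2) + 2*(1 - sqrt(5))*conj(-1/2 + sqrt(5)/2) + 5*(-3)*conj(0)]
      = (1/10)[(22) + (-6 - 2*sqrt(5)) + (-6 + 2*sqrt(5)) + (0)] = 10/10 = 1
Dimension check: dim(rho) = sum (mult * dim) = 0*1 + 3*1 + 3*2 + 1*2 = 11 = chi_rho(e) = 11.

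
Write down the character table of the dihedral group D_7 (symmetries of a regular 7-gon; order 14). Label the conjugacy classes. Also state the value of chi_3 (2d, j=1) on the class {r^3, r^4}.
Conjugacy classes: {e} of size 1, {r^1, r^6} of size 2, {r^2, r^5} of size 2, {r^3, r^4} of size 2, {s, sr, ..., sr^6} of size 7.
Character table:
  irrep \ class              {e} (size 1)  {r^1, r^6} (size 2)  {r^2, r^5} (size 2)  {r^3, r^4} (size 2)  {s, sr, ..., sr^6} (size 7)
  chi_1 (triv)               1             1                    1                    1                    1                          
  chi_2 (sign: r->1, s->-1)  1             1                    1                    1                    -1                         
  chi_3 (2d, j=1)            2             2*cos(2*pi/7)        -2*cos(3*pi/7)       -2*cos(pi/7)         0                          
  chi_4 (2d, j=2)            2             -2*cos(3*pi/7)       -2*cos(pi/7)         2*cos(2*pi/7)        0                          
  chi_5 (2d, j=3)            2             -2*cos(pi/7)         2*cos(2*pi/7)        -2*cos(3*pi/7)       0                          

Spot check: chi_3 (2d, j=1) on {r^3, r^4} = -2*cos(pi/7).

Working: D_7 has order 2*7 = 14 with 5 conjugacy classes, hence 5 irreducibles. Sum of squared dims 1 + 1 + 4 + 4 + 4 = 14 = |G|. Linear characters come from the abelianisation; the 2-dimensional irreps have character r^k -> 2*cos(2*pi*j*k/7), reflections -> 0.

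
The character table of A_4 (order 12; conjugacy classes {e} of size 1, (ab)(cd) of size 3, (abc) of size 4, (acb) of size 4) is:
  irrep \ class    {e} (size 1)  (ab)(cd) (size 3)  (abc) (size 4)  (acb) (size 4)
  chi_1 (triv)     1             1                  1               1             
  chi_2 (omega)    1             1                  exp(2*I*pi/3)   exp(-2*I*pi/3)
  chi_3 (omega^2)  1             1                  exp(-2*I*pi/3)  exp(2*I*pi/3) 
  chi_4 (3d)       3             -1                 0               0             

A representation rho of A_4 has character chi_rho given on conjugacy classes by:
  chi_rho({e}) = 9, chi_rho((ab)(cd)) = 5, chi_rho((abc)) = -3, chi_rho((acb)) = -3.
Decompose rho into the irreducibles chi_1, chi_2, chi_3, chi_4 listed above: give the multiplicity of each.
Multiplicities: chi_1: 0, chi_2: 3, chi_3: 3, chi_4: 1.

Explanation: Use <chi_rho, chi> = (1/|G|) sum_C |C| * chi_rho(C) * conj(chi(C)) with |G| = 12 for each irreducible chi in the table:
  <chi_rho, chi_1> = (1/12)[1*(9)*conj(1) + 3*(5)*conj(1) + 4*(-3)*conj(1) + 4*(-3)*conj(1)]
      = (1/12)[(9) + (15) + (-12) + (-12)] = 0/12 = 0
  <chi_rho, chi_2> = (1/12)[1*(9)*conj(1) + 3*(5)*conj(1) + 4*(-3)*conj(exp(2*I*pi/3)) + 4*(-3)*conj(exp(-2*I*pi/3))]
      = (1/12)[(9) + (15) + (12 + 12*exp(2*I*pi/3)) + (12 + 12*exp(-2*I*pi/3))] = 36/12 = 3
  <chi_rho, chi_3> = (1/12)[1*(9)*conj(1) + 3*(5)*conj(1) + 4*(-3)*conj(exp(-2*I*pi/3)) + 4*(-3)*conj(exp(2*I*pi/3))]
      = (1/12)[(9) + (15) + (12 + 12*exp(-2*I*pi/3)) + (12 + 12*exp(2*I*pi/3))] = 36/12 = 3
  <chi_rho, chi_4> = (1/12)[1*(9)*conj(3) + 3*(5)*conj(-1) + 4*(-3)*conj(0) + 4*(-3)*conj(0)]
      = (1/12)[(27) + (-15) + (0) + (0)] = 12/12 = 1
(Exp terms are combined using exp(i*s)*conj(exp(i*t)) = exp(i*(s-t)), and sums of them are collapsed using the identity that for every m > 1 the m distinct m-th roots of unity sum to 0, e.g. 1 + exp(2*I*pi/3) + exp(-2*I*pi/3) = 0.)
Dimension check: dim(rho) = sum (mult * dim) = 0*1 + 3*1 + 3*1 + 1*3 = 9 = chi_rho(e) = 9.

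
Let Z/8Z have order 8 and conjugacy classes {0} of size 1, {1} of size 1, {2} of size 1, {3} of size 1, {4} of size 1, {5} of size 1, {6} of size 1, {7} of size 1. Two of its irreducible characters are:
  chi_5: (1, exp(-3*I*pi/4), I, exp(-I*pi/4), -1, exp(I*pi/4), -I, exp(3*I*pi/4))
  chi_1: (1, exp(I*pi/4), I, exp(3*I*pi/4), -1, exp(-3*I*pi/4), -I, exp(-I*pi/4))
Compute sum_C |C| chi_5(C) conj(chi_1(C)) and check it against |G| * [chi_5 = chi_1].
Sum = 0; so <chi_5, chi_1> = 0 (distinct irreducibles are orthogonal).

Details: Compute term by term over conjugacy classes (|C| * chi_5(C) * conj(chi_1(C))):
  1*(1)*conj(1) + 1*(exp(-3*I*pi/4))*conj(exp(I*pi/4)) + 1*(I)*conj(I) + 1*(exp(-I*pi/4))*conj(exp(3*I*pi/4)) + 1*(-1)*conj(-1) + 1*(exp(I*pi/4))*conj(exp(-3*I*pi/4)) + 1*(-I)*conj(-I) + 1*(exp(3*I*pi/4))*conj(exp(-I*pi/4))
  = (1) + (-1) + (1) + (-1) + (1) + (-1) + (1) + (-1)
  = 0.
(Exp terms are combined using exp(i*s)*conj(exp(i*t)) = exp(i*(s-t)), and sums of them are collapsed using the identity that for every m > 1 the m distinct m-th roots of unity sum to 0, e.g. 1 + exp(2*I*pi/3) + exp(-2*I*pi/3) = 0.)
Dividing by |G| = 8 gives 0/8 = 0, matching the row-orthogonality relation <chi_5, chi_1> = [chi_5 = chi_1].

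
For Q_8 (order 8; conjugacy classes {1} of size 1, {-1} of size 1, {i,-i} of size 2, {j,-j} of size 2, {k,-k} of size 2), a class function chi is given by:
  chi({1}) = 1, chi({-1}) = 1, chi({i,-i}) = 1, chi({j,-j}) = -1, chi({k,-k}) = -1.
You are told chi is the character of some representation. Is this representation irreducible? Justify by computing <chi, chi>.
Irreducible: <chi, chi> = 1.

Explanation: <chi, chi> = (1/|G|) sum_C |C| * |chi(C)|^2 = (1/8)[1*|1|^2 + 1*|1|^2 + 2*|1|^2 + 2*|-1|^2 + 2*|-1|^2]
  = (1/8)[(1) + (1) + (2) + (2) + (2)] = 8/8 = 1.
A character is irreducible iff <chi, chi> = 1, so this representation is irreducible.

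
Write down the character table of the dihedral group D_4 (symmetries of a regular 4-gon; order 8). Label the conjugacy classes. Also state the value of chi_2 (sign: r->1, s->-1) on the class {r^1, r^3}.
Conjugacy classes: {e} of size 1, {r^2} of size 1, {r^1, r^3} of size 2, {s, sr^2, ...} of size 2, {sr, sr^3, ...} of size 2.
Character table:
  irrep \ class              {e} (size 1)  {r^2} (size 1)  {r^1, r^3} (size 2)  {s, sr^2, ...} (size 2)  {sr, sr^3, ...} (size 2)
  chi_1 (triv)               1             1               1                    1                        1                       
  chi_2 (sign: r->1, s->-1)  1             1               1                    -1                       -1                      
  chi_3 (r->-1, s->1)        1             1               -1                   1                        -1                      
  chi_4 (r->-1, s->-1)       1             1               -1                   -1                       1                       
  chi_5 (2d, j=1)            2             -2              0                    0                        0                       

Spot check: chi_2 (sign: r->1, s->-1) on {r^1, r^3} = 1.

Proof sketch: D_4 has order 2*4 = 8 with 5 conjugacy classes, hence 5 irreducibles. Sum of squared dims 1 + 1 + 1 + 1 + 4 = 8 = |G|. Linear characters come from the abelianisation; the 2-dimensional irreps have character r^k -> 2*cos(2*pi*j*k/4), reflections -> 0.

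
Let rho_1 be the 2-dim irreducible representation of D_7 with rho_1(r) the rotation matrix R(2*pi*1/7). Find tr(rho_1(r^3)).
chi_{rho_1}(r^3) = 2*cos(2*pi*1*3/7) = -2*cos(pi/7)

Why: rho_1(r^3) is rotation by angle 2*pi*1*3/7, whose trace is 2*cos(2*pi*1*3/7) = -2*cos(pi/7).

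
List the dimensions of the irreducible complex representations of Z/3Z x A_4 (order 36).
Dimensions: 1, 1, 1, 1, 1, 1, 1, 1, 1, 3, 3, 3

Reasoning: There are 12 irreducibles (= number of conjugacy classes). Their dimensions d_i satisfy sum d_i^2 = |G| = 36: 1 + 1 + 1 + 1 + 1 + 1 + 1 + 1 + 1 + 9 + 9 + 9 = 36. (For the product with Z/3Z: each of the 3 1-dim characters of Z/3Z tensors with each irrep of A_4, giving 3 copies of each A_4-dimension.)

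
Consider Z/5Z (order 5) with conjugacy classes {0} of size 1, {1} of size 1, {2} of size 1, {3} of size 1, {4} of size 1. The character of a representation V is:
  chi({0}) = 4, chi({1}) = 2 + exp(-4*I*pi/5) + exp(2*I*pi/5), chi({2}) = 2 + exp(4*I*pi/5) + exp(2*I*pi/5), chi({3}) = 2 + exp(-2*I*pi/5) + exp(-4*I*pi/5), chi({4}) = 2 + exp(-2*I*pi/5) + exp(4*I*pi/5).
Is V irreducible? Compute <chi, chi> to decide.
Not irreducible (reducible): <chi, chi> = 6 > 1.

Proof sketch: <chi, chi> = (1/|G|) sum_C |C| * |chi(C)|^2 = (1/5)[1*|4|^2 + 1*|2 + exp(-4*I*pi/5) + exp(2*I*pi/5)|^2 + 1*|2 + exp(4*I*pi/5) + exp(2*I*pi/5)|^2 + 1*|2 + exp(-2*I*pi/5) + exp(-4*I*pi/5)|^2 + 1*|2 + exp(-2*I*pi/5) + exp(4*I*pi/5)|^2]
  = (1/5)[(16) + (6 + 2*exp(-2*I*pi/5) + 3*exp(-4*I*pi/5) + 3*exp(4*I*pi/5) + 2*exp(2*I*pi/5)) + (6 + 3*exp(-2*I*pi/5) + 2*exp(-4*I*pi/5) + 2*exp(4*I*pi/5) + 3*exp(2*I*pi/5)) + (6 + 3*exp(-2*I*pi/5) + 2*exp(-4*I*pi/5) + 2*exp(4*I*pi/5) + 3*exp(2*I*pi/5)) + (6 + 2*exp(-2*I*pi/5) + 3*exp(-4*I*pi/5) + 3*exp(4*I*pi/5) + 2*exp(2*I*pi/5))] = 30/5 = 6.
(Exp terms are combined using exp(i*s)*conj(exp(i*t)) = exp(i*(s-t)), and sums of them are collapsed using the identity that for every m > 1 the m distinct m-th roots of unity sum to 0, e.g. 1 + exp(2*I*pi/3) + exp(-2*I*pi/3) = 0.)
A character is irreducible iff <chi, chi> = 1, so this representation is reducible.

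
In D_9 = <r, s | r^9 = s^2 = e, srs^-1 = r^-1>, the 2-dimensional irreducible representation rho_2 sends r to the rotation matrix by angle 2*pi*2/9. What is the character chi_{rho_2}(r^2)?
chi_{rho_2}(r^2) = 2*cos(2*pi*2*2/9) = -2*cos(pi/9)

Working: rho_2(r^2) is rotation by angle 2*pi*2*2/9, whose trace is 2*cos(2*pi*2*2/9) = -2*cos(pi/9).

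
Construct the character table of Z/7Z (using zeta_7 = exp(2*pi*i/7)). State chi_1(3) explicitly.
Character table of Z/7Z (irreps indexed chi_0,...,chi_6 with chi_k(m) = zeta_7^(k*m), zeta_7 = exp(2*pi*i/7)):
  irrep \ class  {0} (size 1)  {1} (size 1)    {2} (size 1)    {3} (size 1)    {4} (size 1)    {5} (size 1)    {6} (size 1)  
  chi_0          1             1               1               1               1               1               1             
  chi_1          1             exp(2*I*pi/7)   exp(4*I*pi/7)   exp(6*I*pi/7)   exp(-6*I*pi/7)  exp(-4*I*pi/7)  exp(-2*I*pi/7)
  chi_2          1             exp(4*I*pi/7)   exp(-6*I*pi/7)  exp(-2*I*pi/7)  exp(2*I*pi/7)   exp(6*I*pi/7)   exp(-4*I*pi/7)
  chi_3          1             exp(6*I*pi/7)   exp(-2*I*pi/7)  exp(4*I*pi/7)   exp(-4*I*pi/7)  exp(2*I*pi/7)   exp(-6*I*pi/7)
  chi_4          1             exp(-6*I*pi/7)  exp(2*I*pi/7)   exp(-4*I*pi/7)  exp(4*I*pi/7)   exp(-2*I*pi/7)  exp(6*I*pi/7) 
  chi_5          1             exp(-4*I*pi/7)  exp(6*I*pi/7)   exp(2*I*pi/7)   exp(-2*I*pi/7)  exp(-6*I*pi/7)  exp(4*I*pi/7) 
  chi_6          1             exp(-2*I*pi/7)  exp(-4*I*pi/7)  exp(-6*I*pi/7)  exp(6*I*pi/7)   exp(4*I*pi/7)   exp(2*I*pi/7) 

Spot check: chi_1(3) = zeta_7^(1*3) = zeta_7^3 = exp(6*I*pi/7).

Working: Z/7Z is abelian, so all 7 irreducible complex representations are 1-dimensional. They are given by chi_k(m) = zeta_7^(k*m) for k = 0,...,6. Row orthogonality: sum_m chi_k(m) conj(chi_l(m)) = 7 * [k = l].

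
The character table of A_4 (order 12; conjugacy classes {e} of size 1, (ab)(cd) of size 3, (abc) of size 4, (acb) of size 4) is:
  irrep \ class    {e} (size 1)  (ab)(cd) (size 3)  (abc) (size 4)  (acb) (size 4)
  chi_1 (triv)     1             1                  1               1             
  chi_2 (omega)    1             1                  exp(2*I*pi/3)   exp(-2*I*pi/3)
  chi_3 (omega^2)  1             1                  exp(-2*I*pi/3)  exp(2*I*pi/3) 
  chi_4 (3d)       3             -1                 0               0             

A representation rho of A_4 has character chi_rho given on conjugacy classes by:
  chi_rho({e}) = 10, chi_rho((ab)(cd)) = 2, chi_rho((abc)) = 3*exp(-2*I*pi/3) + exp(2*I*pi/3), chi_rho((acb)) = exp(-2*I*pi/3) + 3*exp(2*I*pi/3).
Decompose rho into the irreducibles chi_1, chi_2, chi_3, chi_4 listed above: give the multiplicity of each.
Multiplicities: chi_1: 0, chi_2: 1, chi_3: 3, chi_4: 2.

Explanation: Use <chi_rho, chi> = (1/|G|) sum_C |C| * chi_rho(C) * conj(chi(C)) with |G| = 12 for each irreducible chi in the table:
  <chi_rho, chi_1> = (1/12)[1*(10)*conj(1) + 3*(2)*conj(1) + 4*(3*exp(-2*I*pi/3) + exp(2*I*pi/3))*conj(1) + 4*(exp(-2*I*pi/3) + 3*exp(2*I*pi/3))*conj(1)]
      = (1/12)[(10) + (6) + (12*exp(-2*I*pi/3) + 4*exp(2*I*pi/3)) + (4*exp(-2*I*pi/3) + 12*exp(2*I*pi/3))] = 0/12 = 0
  <chi_rho, chi_2> = (1/12)[1*(10)*conj(1) + 3*(2)*conj(1) + 4*(3*exp(-2*I*pi/3) + exp(2*I*pi/3))*conj(exp(2*I*pi/3)) + 4*(exp(-2*I*pi/3) + 3*exp(2*I*pi/3))*conj(exp(-2*I*pi/3))]
      = (1/12)[(10) + (6) + (4 + 12*exp(2*I*pi/3)) + (4 + 12*exp(-2*I*pi/3))] = 12/12 = 1
  <chi_rho, chi_3> = (1/12)[1*(10)*conj(1) + 3*(2)*conj(1) + 4*(3*exp(-2*I*pi/3) + exp(2*I*pi/3))*conj(exp(-2*I*pi/3)) + 4*(exp(-2*I*pi/3) + 3*exp(2*I*pi/3))*conj(exp(2*I*pi/3))]
      = (1/12)[(10) + (6) + (12 + 4*exp(-2*I*pi/3)) + (12 + 4*exp(2*I*pi/3))] = 36/12 = 3
  <chi_rho, chi_4> = (1/12)[1*(10)*conj(3) + 3*(2)*conj(-1) + 4*(3*exp(-2*I*pi/3) + exp(2*I*pi/3))*conj(0) + 4*(exp(-2*I*pi/3) + 3*exp(2*I*pi/3))*conj(0)]
      = (1/12)[(30) + (-6) + (0) + (0)] = 24/12 = 2
(Exp terms are combined using exp(i*s)*conj(exp(i*t)) = exp(i*(s-t)), and sums of them are collapsed using the identity that for every m > 1 the m distinct m-th roots of unity sum to 0, e.g. 1 + exp(2*I*pi/3) + exp(-2*I*pi/3) = 0.)
Dimension check: dim(rho) = sum (mult * dim) = 0*1 + 1*1 + 3*1 + 2*3 = 10 = chi_rho(e) = 10.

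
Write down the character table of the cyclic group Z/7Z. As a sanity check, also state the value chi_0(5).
Character table of Z/7Z (irreps indexed chi_0,...,chi_6 with chi_k(m) = zeta_7^(k*m), zeta_7 = exp(2*pi*i/7)):
  irrep \ class  {0} (size 1)  {1} (size 1)    {2} (size 1)    {3} (size 1)    {4} (size 1)    {5} (size 1)    {6} (size 1)  
  chi_0          1             1               1               1               1               1               1             
  chi_1          1             exp(2*I*pi/7)   exp(4*I*pi/7)   exp(6*I*pi/7)   exp(-6*I*pi/7)  exp(-4*I*pi/7)  exp(-2*I*pi/7)
  chi_2          1             exp(4*I*pi/7)   exp(-6*I*pi/7)  exp(-2*I*pi/7)  exp(2*I*pi/7)   exp(6*I*pi/7)   exp(-4*I*pi/7)
  chi_3          1             exp(6*I*pi/7)   exp(-2*I*pi/7)  exp(4*I*pi/7)   exp(-4*I*pi/7)  exp(2*I*pi/7)   exp(-6*I*pi/7)
  chi_4          1             exp(-6*I*pi/7)  exp(2*I*pi/7)   exp(-4*I*pi/7)  exp(4*I*pi/7)   exp(-2*I*pi/7)  exp(6*I*pi/7) 
  chi_5          1             exp(-4*I*pi/7)  exp(6*I*pi/7)   exp(2*I*pi/7)   exp(-2*I*pi/7)  exp(-6*I*pi/7)  exp(4*I*pi/7) 
  chi_6          1             exp(-2*I*pi/7)  exp(-4*I*pi/7)  exp(-6*I*pi/7)  exp(6*I*pi/7)   exp(4*I*pi/7)   exp(2*I*pi/7) 

Spot check: chi_0(5) = zeta_7^(0*5) = zeta_7^0 = 1.

Z/7Z is abelian, so all 7 irreducible complex representations are 1-dimensional. They are given by chi_k(m) = zeta_7^(k*m) for k = 0,...,6. Row orthogonality: sum_m chi_k(m) conj(chi_l(m)) = 7 * [k = l].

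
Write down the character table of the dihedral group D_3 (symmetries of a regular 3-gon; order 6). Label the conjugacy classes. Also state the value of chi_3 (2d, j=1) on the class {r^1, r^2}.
Conjugacy classes: {e} of size 1, {r^1, r^2} of size 2, {s, sr, ..., sr^2} of size 3.
Character table:
  irrep \ class              {e} (size 1)  {r^1, r^2} (size 2)  {s, sr, ..., sr^2} (size 3)
  chi_1 (triv)               1             1                    1                          
  chi_2 (sign: r->1, s->-1)  1             1                    -1                         
  chi_3 (2d, j=1)            2             -1                   0                          

Spot check: chi_3 (2d, j=1) on {r^1, r^2} = -1.

Why: D_3 has order 2*3 = 6 with 3 conjugacy classes, hence 3 irreducibles. Sum of squared dims 1 + 1 + 4 = 6 = |G|. Linear characters come from the abelianisation; the 2-dimensional irreps have character r^k -> 2*cos(2*pi*j*k/3), reflections -> 0.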